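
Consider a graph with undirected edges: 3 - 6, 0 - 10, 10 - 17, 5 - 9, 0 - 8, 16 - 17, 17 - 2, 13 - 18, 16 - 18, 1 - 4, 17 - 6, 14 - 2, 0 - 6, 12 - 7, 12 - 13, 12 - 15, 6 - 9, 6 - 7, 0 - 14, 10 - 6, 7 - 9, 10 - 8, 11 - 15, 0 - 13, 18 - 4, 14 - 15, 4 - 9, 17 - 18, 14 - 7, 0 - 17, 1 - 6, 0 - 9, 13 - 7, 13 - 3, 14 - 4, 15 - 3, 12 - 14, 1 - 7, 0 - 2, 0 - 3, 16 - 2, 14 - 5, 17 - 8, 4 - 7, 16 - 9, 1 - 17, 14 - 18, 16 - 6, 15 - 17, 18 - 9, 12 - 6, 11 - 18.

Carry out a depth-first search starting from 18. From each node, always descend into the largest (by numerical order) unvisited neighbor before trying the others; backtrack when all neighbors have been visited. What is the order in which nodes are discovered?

18 -> 17 -> 16 -> 9 -> 7 -> 14 -> 15 -> 12 -> 13 -> 3 -> 6 -> 10 -> 8 -> 0 -> 2 -> 1 -> 4 -> 11 -> 5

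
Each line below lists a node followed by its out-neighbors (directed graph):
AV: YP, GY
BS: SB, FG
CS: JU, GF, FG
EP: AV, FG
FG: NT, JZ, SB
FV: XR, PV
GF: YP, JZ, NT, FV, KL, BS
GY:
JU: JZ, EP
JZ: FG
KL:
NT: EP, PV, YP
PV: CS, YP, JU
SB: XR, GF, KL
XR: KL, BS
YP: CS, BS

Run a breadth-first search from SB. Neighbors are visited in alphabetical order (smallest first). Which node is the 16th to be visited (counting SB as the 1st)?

GY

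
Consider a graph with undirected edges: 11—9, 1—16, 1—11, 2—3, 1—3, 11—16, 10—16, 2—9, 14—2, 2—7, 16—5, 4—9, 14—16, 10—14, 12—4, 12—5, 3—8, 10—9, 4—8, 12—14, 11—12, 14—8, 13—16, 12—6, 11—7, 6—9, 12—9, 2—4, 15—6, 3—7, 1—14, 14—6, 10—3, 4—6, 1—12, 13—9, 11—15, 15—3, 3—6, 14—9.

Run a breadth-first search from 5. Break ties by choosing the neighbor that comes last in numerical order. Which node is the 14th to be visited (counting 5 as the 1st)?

15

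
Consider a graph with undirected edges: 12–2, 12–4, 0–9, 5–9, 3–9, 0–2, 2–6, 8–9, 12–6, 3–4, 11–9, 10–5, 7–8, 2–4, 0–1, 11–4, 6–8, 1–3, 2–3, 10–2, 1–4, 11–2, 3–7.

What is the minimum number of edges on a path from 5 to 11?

2

Level 0: 5
Level 1: 9, 10
Level 2: 0, 2, 3, 8, 11
Level 3: 1, 4, 6, 7, 12
11 first appears at level 2.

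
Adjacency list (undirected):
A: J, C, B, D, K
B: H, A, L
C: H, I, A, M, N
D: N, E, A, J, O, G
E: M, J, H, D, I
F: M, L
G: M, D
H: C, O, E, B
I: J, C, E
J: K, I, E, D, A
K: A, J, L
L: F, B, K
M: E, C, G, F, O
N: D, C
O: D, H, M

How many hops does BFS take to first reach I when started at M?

Level 0: M
Level 1: C, E, F, G, O
Level 2: A, D, H, I, J, L, N
Level 3: B, K
I first appears at level 2.

2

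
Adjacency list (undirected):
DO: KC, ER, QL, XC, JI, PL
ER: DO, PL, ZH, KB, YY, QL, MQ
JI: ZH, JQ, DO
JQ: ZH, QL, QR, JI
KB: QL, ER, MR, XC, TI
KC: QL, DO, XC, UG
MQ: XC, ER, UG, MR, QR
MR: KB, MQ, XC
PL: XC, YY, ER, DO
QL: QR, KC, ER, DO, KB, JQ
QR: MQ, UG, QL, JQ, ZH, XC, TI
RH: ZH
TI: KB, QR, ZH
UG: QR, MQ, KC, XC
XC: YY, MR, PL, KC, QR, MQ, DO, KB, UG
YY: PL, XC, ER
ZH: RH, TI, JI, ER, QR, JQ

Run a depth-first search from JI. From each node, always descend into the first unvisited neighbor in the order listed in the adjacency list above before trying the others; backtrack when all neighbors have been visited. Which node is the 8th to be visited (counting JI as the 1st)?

MQ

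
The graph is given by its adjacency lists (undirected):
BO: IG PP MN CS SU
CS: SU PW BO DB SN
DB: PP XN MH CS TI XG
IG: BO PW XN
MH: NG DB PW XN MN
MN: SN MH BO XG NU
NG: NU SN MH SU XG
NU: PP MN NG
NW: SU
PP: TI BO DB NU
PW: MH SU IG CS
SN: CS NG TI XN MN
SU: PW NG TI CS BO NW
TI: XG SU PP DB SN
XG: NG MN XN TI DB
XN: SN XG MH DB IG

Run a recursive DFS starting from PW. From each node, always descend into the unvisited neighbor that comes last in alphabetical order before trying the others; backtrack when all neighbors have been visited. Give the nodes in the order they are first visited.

Visit PW
PW → SU
SU → TI
TI → XG
XG → XN
XN → SN
SN → NG
NG → NU
NU → PP
PP → DB
DB → MH
MH → MN
MN → BO
BO → IG
BO → CS
SU → NW

PW SU TI XG XN SN NG NU PP DB MH MN BO IG CS NW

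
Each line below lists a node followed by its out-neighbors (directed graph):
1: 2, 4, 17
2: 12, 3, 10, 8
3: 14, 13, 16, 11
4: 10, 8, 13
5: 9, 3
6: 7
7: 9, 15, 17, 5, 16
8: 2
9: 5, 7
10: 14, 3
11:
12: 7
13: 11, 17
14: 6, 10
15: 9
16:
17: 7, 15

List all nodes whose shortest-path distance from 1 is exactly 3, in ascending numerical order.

Level 0: 1
Level 1: 2, 4, 17
Level 2: 3, 7, 8, 10, 12, 13, 15
Level 3: 5, 9, 11, 14, 16
Level 4: 6

5, 9, 11, 14, 16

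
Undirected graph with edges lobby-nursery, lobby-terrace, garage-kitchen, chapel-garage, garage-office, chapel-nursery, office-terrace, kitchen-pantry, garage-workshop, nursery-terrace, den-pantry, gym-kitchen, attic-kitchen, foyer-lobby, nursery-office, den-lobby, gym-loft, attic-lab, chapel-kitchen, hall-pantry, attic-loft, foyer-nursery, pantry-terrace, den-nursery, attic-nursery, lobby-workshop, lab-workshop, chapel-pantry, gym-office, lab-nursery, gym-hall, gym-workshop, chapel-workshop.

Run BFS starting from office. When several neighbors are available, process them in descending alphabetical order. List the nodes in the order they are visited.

office, terrace, nursery, gym, garage, pantry, lobby, lab, foyer, den, chapel, attic, workshop, loft, kitchen, hall

Visit office; enqueue terrace, nursery, gym, garage → queue [terrace, nursery, gym, garage]
Visit terrace; enqueue pantry, lobby → queue [nursery, gym, garage, pantry, lobby]
Visit nursery; enqueue lab, foyer, den, chapel, attic → queue [gym, garage, pantry, lobby, lab, foyer, den, chapel, attic]
Visit gym; enqueue workshop, loft, kitchen, hall → queue [garage, pantry, lobby, lab, foyer, den, chapel, attic, workshop, loft, kitchen, hall]
Visit garage → queue [pantry, lobby, lab, foyer, den, chapel, attic, workshop, loft, kitchen, hall]
Visit pantry → queue [lobby, lab, foyer, den, chapel, attic, workshop, loft, kitchen, hall]
Visit lobby → queue [lab, foyer, den, chapel, attic, workshop, loft, kitchen, hall]
Visit lab → queue [foyer, den, chapel, attic, workshop, loft, kitchen, hall]
Visit foyer → queue [den, chapel, attic, workshop, loft, kitchen, hall]
Visit den → queue [chapel, attic, workshop, loft, kitchen, hall]
Visit chapel → queue [attic, workshop, loft, kitchen, hall]
Visit attic → queue [workshop, loft, kitchen, hall]
Visit workshop → queue [loft, kitchen, hall]
Visit loft → queue [kitchen, hall]
Visit kitchen → queue [hall]
Visit hall → queue []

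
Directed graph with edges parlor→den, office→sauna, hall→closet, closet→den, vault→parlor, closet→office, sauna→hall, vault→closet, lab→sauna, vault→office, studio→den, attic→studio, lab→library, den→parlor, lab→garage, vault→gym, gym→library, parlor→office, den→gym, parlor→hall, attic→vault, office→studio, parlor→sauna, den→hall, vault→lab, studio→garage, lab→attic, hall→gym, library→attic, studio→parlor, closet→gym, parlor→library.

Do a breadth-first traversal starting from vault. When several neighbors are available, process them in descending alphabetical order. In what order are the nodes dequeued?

vault, parlor, office, lab, gym, closet, sauna, library, hall, den, studio, garage, attic

Visit vault; enqueue parlor, office, lab, gym, closet → queue [parlor, office, lab, gym, closet]
Visit parlor; enqueue sauna, library, hall, den → queue [office, lab, gym, closet, sauna, library, hall, den]
Visit office; enqueue studio → queue [lab, gym, closet, sauna, library, hall, den, studio]
Visit lab; enqueue garage, attic → queue [gym, closet, sauna, library, hall, den, studio, garage, attic]
Visit gym → queue [closet, sauna, library, hall, den, studio, garage, attic]
Visit closet → queue [sauna, library, hall, den, studio, garage, attic]
Visit sauna → queue [library, hall, den, studio, garage, attic]
Visit library → queue [hall, den, studio, garage, attic]
Visit hall → queue [den, studio, garage, attic]
Visit den → queue [studio, garage, attic]
Visit studio → queue [garage, attic]
Visit garage → queue [attic]
Visit attic → queue []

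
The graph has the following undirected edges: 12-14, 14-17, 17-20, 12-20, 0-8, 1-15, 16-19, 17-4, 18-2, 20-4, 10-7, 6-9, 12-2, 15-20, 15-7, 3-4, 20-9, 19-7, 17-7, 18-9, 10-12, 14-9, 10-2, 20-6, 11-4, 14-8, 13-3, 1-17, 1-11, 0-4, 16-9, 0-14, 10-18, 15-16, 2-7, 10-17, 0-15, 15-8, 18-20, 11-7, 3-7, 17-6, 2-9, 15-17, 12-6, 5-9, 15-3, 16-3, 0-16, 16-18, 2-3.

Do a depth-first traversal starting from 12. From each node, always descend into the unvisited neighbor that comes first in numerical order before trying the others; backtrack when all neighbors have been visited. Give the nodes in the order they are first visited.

Visit 12
12 → 2
2 → 3
3 → 4
4 → 0
0 → 8
8 → 14
14 → 9
9 → 5
9 → 6
6 → 17
17 → 1
1 → 11
11 → 7
7 → 10
10 → 18
18 → 16
16 → 15
15 → 20
16 → 19
3 → 13

12, 2, 3, 4, 0, 8, 14, 9, 5, 6, 17, 1, 11, 7, 10, 18, 16, 15, 20, 19, 13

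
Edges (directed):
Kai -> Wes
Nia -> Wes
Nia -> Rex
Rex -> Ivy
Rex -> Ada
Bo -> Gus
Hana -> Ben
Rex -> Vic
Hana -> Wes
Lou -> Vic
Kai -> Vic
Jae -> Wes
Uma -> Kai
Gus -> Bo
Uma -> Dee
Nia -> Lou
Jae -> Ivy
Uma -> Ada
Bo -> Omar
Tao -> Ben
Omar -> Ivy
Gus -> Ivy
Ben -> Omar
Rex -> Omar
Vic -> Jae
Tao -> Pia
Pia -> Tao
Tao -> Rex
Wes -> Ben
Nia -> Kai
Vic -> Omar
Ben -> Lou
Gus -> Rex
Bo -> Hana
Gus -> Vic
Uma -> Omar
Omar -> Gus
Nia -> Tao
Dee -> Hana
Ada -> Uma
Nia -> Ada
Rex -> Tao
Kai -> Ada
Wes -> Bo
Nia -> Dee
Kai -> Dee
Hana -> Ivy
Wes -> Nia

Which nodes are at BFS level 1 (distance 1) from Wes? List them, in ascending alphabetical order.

Ben, Bo, Nia

Level 0: Wes
Level 1: Ben, Bo, Nia
Level 2: Ada, Dee, Gus, Hana, Kai, Lou, Omar, Rex, Tao
Level 3: Ivy, Pia, Uma, Vic
Level 4: Jae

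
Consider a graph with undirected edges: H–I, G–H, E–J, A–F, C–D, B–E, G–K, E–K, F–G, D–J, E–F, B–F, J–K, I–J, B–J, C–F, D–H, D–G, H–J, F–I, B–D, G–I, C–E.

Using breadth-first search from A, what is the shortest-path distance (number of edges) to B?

Level 0: A
Level 1: F
Level 2: B, C, E, G, I
Level 3: D, H, J, K
B first appears at level 2.

2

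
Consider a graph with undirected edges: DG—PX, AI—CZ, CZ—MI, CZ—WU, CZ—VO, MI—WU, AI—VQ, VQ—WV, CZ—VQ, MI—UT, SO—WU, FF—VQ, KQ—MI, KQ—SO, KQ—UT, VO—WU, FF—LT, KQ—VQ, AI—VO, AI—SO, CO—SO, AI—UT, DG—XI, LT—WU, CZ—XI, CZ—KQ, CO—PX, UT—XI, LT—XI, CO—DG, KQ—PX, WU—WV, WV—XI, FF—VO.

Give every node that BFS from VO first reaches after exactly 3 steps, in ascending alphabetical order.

CO, DG, PX

Level 0: VO
Level 1: AI, CZ, FF, WU
Level 2: KQ, LT, MI, SO, UT, VQ, WV, XI
Level 3: CO, DG, PX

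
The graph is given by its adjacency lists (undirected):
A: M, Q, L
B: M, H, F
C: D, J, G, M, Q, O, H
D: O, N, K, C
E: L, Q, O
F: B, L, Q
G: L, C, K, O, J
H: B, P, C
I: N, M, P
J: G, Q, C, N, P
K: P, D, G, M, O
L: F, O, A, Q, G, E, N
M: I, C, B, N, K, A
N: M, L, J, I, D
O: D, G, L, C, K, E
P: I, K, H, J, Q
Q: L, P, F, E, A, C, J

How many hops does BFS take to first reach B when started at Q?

Level 0: Q
Level 1: A, C, E, F, J, L, P
Level 2: B, D, G, H, I, K, M, N, O
B first appears at level 2.

2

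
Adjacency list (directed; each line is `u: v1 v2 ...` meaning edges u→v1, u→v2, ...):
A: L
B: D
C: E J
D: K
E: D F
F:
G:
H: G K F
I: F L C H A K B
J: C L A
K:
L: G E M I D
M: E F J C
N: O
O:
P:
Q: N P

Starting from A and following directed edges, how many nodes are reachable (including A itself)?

BFS from A visits: A, L, G, E, M, I, D, F, J, C, H, K, B
Reachable nodes: 13 of 17 total.

13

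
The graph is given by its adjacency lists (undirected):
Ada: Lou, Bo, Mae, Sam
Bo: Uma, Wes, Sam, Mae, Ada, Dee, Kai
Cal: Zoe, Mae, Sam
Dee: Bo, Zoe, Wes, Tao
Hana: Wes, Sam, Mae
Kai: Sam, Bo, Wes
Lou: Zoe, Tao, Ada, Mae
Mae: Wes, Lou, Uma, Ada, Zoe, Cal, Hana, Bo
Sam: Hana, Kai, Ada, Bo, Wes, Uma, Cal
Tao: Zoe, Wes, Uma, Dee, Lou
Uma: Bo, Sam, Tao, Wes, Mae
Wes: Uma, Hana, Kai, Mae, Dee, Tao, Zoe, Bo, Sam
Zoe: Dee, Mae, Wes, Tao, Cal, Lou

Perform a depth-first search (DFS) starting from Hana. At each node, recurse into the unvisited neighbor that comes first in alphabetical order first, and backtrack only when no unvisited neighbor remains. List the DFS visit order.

Hana → Mae → Ada → Bo → Dee → Tao → Lou → Zoe → Cal → Sam → Kai → Wes → Uma

Visit Hana
Hana → Mae
Mae → Ada
Ada → Bo
Bo → Dee
Dee → Tao
Tao → Lou
Lou → Zoe
Zoe → Cal
Cal → Sam
Sam → Kai
Kai → Wes
Wes → Uma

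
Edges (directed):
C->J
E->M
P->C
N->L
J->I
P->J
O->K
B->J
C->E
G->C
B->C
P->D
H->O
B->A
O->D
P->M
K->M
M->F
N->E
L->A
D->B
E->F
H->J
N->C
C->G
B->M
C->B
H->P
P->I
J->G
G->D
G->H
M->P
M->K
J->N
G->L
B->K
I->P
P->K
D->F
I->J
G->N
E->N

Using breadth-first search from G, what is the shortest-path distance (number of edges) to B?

2

Level 0: G
Level 1: C, D, H, L, N
Level 2: A, B, E, F, J, O, P
Level 3: I, K, M
B first appears at level 2.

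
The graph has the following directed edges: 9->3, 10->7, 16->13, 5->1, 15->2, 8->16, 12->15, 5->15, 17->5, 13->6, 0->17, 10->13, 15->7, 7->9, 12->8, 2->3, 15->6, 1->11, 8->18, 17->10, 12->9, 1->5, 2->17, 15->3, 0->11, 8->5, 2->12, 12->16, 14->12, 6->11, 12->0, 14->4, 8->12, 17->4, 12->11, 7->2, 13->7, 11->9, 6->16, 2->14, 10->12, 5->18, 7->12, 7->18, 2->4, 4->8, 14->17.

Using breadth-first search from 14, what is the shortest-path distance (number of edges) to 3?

Level 0: 14
Level 1: 4, 12, 17
Level 2: 0, 5, 8, 9, 10, 11, 15, 16
Level 3: 1, 2, 3, 6, 7, 13, 18
3 first appears at level 3.

3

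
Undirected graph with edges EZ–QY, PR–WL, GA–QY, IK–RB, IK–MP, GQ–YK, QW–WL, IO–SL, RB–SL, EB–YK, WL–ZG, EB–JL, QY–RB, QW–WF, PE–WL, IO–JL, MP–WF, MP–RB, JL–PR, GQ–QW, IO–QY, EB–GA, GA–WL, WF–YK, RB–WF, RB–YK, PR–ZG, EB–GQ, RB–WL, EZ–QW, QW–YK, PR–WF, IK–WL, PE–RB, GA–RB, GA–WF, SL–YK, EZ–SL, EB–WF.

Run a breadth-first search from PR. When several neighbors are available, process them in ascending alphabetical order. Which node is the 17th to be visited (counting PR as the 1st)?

Visit PR; enqueue JL, WF, WL, ZG → queue [JL, WF, WL, ZG]
Visit JL; enqueue EB, IO → queue [WF, WL, ZG, EB, IO]
Visit WF; enqueue GA, MP, QW, RB, YK → queue [WL, ZG, EB, IO, GA, MP, QW, RB, YK]
Visit WL; enqueue IK, PE → queue [ZG, EB, IO, GA, MP, QW, RB, YK, IK, PE]
Visit ZG → queue [EB, IO, GA, MP, QW, RB, YK, IK, PE]
Visit EB; enqueue GQ → queue [IO, GA, MP, QW, RB, YK, IK, PE, GQ]
Visit IO; enqueue QY, SL → queue [GA, MP, QW, RB, YK, IK, PE, GQ, QY, SL]
Visit GA → queue [MP, QW, RB, YK, IK, PE, GQ, QY, SL]
Visit MP → queue [QW, RB, YK, IK, PE, GQ, QY, SL]
Visit QW; enqueue EZ → queue [RB, YK, IK, PE, GQ, QY, SL, EZ]
Visit RB → queue [YK, IK, PE, GQ, QY, SL, EZ]
Visit YK → queue [IK, PE, GQ, QY, SL, EZ]
Visit IK → queue [PE, GQ, QY, SL, EZ]
Visit PE → queue [GQ, QY, SL, EZ]
Visit GQ → queue [QY, SL, EZ]
Visit QY → queue [SL, EZ]
Visit SL → queue [EZ]
Visit EZ → queue []

Visit order: PR, JL, WF, WL, ZG, EB, IO, GA, MP, QW, RB, YK, IK, PE, GQ, QY, SL, EZ

SL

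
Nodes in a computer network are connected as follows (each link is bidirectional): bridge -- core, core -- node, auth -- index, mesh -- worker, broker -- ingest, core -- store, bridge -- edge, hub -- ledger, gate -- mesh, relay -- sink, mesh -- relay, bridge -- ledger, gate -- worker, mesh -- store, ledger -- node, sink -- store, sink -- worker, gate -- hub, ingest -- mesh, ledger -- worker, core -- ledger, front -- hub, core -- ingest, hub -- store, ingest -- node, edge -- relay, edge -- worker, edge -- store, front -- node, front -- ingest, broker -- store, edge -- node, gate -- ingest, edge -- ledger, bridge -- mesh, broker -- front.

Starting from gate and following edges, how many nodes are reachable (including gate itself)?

BFS from gate visits: gate, hub, ingest, mesh, worker, front, ledger, store, broker, core, node, bridge, relay, edge, sink
Reachable nodes: 15 of 17 total.

15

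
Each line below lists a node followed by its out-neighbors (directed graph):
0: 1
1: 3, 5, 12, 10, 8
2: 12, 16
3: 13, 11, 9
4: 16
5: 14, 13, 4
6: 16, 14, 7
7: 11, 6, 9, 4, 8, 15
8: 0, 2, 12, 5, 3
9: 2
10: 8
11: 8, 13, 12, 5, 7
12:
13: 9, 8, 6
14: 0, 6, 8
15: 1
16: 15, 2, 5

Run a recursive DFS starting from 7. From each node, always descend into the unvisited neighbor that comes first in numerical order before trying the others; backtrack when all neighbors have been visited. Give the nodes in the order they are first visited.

Visit 7
7 → 4
4 → 16
16 → 2
2 → 12
16 → 5
5 → 13
13 → 6
6 → 14
14 → 0
0 → 1
1 → 3
3 → 9
3 → 11
11 → 8
1 → 10
16 → 15

7 -> 4 -> 16 -> 2 -> 12 -> 5 -> 13 -> 6 -> 14 -> 0 -> 1 -> 3 -> 9 -> 11 -> 8 -> 10 -> 15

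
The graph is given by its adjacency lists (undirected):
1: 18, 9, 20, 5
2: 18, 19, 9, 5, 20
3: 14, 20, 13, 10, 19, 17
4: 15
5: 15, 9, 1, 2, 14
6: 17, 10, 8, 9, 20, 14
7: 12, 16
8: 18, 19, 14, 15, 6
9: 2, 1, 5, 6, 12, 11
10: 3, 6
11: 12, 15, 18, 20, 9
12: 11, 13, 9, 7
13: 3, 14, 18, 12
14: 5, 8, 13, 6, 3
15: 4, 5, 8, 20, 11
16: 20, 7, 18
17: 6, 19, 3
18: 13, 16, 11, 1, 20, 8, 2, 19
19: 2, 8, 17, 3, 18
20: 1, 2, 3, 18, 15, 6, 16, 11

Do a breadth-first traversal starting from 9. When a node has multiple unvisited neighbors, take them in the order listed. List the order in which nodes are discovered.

9 -> 2 -> 1 -> 5 -> 6 -> 12 -> 11 -> 18 -> 19 -> 20 -> 15 -> 14 -> 17 -> 10 -> 8 -> 13 -> 7 -> 16 -> 3 -> 4

Visit 9; enqueue 2, 1, 5, 6, 12, 11 → queue [2, 1, 5, 6, 12, 11]
Visit 2; enqueue 18, 19, 20 → queue [1, 5, 6, 12, 11, 18, 19, 20]
Visit 1 → queue [5, 6, 12, 11, 18, 19, 20]
Visit 5; enqueue 15, 14 → queue [6, 12, 11, 18, 19, 20, 15, 14]
Visit 6; enqueue 17, 10, 8 → queue [12, 11, 18, 19, 20, 15, 14, 17, 10, 8]
Visit 12; enqueue 13, 7 → queue [11, 18, 19, 20, 15, 14, 17, 10, 8, 13, 7]
Visit 11 → queue [18, 19, 20, 15, 14, 17, 10, 8, 13, 7]
Visit 18; enqueue 16 → queue [19, 20, 15, 14, 17, 10, 8, 13, 7, 16]
Visit 19; enqueue 3 → queue [20, 15, 14, 17, 10, 8, 13, 7, 16, 3]
Visit 20 → queue [15, 14, 17, 10, 8, 13, 7, 16, 3]
Visit 15; enqueue 4 → queue [14, 17, 10, 8, 13, 7, 16, 3, 4]
Visit 14 → queue [17, 10, 8, 13, 7, 16, 3, 4]
Visit 17 → queue [10, 8, 13, 7, 16, 3, 4]
Visit 10 → queue [8, 13, 7, 16, 3, 4]
Visit 8 → queue [13, 7, 16, 3, 4]
Visit 13 → queue [7, 16, 3, 4]
Visit 7 → queue [16, 3, 4]
Visit 16 → queue [3, 4]
Visit 3 → queue [4]
Visit 4 → queue []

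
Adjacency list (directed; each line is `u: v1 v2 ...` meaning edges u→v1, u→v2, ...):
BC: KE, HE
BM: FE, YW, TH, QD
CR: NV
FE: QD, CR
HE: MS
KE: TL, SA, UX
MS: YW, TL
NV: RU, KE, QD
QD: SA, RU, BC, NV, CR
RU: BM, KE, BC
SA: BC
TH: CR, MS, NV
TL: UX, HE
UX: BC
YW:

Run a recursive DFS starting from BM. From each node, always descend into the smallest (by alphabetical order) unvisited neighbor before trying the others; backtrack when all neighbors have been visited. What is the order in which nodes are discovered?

BM FE CR NV KE SA BC HE MS TL UX YW QD RU TH

Visit BM
BM → FE
FE → CR
CR → NV
NV → KE
KE → SA
SA → BC
BC → HE
HE → MS
MS → TL
TL → UX
MS → YW
NV → QD
QD → RU
BM → TH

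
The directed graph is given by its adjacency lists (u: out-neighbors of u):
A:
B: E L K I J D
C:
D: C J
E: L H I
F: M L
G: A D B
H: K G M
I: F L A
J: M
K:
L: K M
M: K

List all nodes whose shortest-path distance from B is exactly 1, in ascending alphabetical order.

D, E, I, J, K, L

Level 0: B
Level 1: D, E, I, J, K, L
Level 2: A, C, F, H, M
Level 3: G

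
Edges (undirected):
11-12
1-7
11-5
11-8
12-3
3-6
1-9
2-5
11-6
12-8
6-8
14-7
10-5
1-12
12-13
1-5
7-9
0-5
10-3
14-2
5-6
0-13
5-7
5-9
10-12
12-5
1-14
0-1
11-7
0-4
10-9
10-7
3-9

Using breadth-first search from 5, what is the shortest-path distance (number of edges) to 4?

2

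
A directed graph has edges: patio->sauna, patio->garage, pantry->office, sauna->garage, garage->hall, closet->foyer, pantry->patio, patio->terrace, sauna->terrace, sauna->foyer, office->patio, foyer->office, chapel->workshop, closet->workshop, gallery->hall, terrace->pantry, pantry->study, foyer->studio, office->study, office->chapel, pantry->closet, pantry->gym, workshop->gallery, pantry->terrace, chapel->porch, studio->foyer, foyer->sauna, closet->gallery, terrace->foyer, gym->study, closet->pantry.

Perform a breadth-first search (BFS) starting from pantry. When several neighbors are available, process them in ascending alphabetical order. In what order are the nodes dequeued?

Visit pantry; enqueue closet, gym, office, patio, study, terrace → queue [closet, gym, office, patio, study, terrace]
Visit closet; enqueue foyer, gallery, workshop → queue [gym, office, patio, study, terrace, foyer, gallery, workshop]
Visit gym → queue [office, patio, study, terrace, foyer, gallery, workshop]
Visit office; enqueue chapel → queue [patio, study, terrace, foyer, gallery, workshop, chapel]
Visit patio; enqueue garage, sauna → queue [study, terrace, foyer, gallery, workshop, chapel, garage, sauna]
Visit study → queue [terrace, foyer, gallery, workshop, chapel, garage, sauna]
Visit terrace → queue [foyer, gallery, workshop, chapel, garage, sauna]
Visit foyer; enqueue studio → queue [gallery, workshop, chapel, garage, sauna, studio]
Visit gallery; enqueue hall → queue [workshop, chapel, garage, sauna, studio, hall]
Visit workshop → queue [chapel, garage, sauna, studio, hall]
Visit chapel; enqueue porch → queue [garage, sauna, studio, hall, porch]
Visit garage → queue [sauna, studio, hall, porch]
Visit sauna → queue [studio, hall, porch]
Visit studio → queue [hall, porch]
Visit hall → queue [porch]
Visit porch → queue []

pantry -> closet -> gym -> office -> patio -> study -> terrace -> foyer -> gallery -> workshop -> chapel -> garage -> sauna -> studio -> hall -> porch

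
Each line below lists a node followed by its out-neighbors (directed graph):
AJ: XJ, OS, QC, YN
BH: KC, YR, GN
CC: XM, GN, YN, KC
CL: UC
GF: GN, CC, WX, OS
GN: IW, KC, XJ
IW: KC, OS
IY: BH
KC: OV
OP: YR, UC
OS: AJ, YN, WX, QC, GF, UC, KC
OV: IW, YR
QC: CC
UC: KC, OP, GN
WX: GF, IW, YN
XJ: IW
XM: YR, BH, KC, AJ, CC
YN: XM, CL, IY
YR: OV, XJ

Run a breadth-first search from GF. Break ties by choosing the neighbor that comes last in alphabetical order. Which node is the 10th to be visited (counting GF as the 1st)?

Visit GF; enqueue WX, OS, GN, CC → queue [WX, OS, GN, CC]
Visit WX; enqueue YN, IW → queue [OS, GN, CC, YN, IW]
Visit OS; enqueue UC, QC, KC, AJ → queue [GN, CC, YN, IW, UC, QC, KC, AJ]
Visit GN; enqueue XJ → queue [CC, YN, IW, UC, QC, KC, AJ, XJ]
Visit CC; enqueue XM → queue [YN, IW, UC, QC, KC, AJ, XJ, XM]
Visit YN; enqueue IY, CL → queue [IW, UC, QC, KC, AJ, XJ, XM, IY, CL]
Visit IW → queue [UC, QC, KC, AJ, XJ, XM, IY, CL]
Visit UC; enqueue OP → queue [QC, KC, AJ, XJ, XM, IY, CL, OP]
Visit QC → queue [KC, AJ, XJ, XM, IY, CL, OP]
Visit KC; enqueue OV → queue [AJ, XJ, XM, IY, CL, OP, OV]
Visit AJ → queue [XJ, XM, IY, CL, OP, OV]
Visit XJ → queue [XM, IY, CL, OP, OV]
Visit XM; enqueue YR, BH → queue [IY, CL, OP, OV, YR, BH]
Visit IY → queue [CL, OP, OV, YR, BH]
Visit CL → queue [OP, OV, YR, BH]
Visit OP → queue [OV, YR, BH]
Visit OV → queue [YR, BH]
Visit YR → queue [BH]
Visit BH → queue []

Visit order: GF, WX, OS, GN, CC, YN, IW, UC, QC, KC, AJ, XJ, XM, IY, CL, OP, OV, YR, BH

KC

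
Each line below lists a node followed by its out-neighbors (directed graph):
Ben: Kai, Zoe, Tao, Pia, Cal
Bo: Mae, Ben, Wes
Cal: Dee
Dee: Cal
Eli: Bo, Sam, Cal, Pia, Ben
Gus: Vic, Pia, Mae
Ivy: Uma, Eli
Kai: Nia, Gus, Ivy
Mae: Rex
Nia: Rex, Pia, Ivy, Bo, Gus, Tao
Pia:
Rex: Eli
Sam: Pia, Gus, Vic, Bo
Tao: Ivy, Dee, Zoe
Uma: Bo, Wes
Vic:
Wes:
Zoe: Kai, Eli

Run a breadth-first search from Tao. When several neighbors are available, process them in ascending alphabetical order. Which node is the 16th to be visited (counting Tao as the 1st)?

Visit Tao; enqueue Dee, Ivy, Zoe → queue [Dee, Ivy, Zoe]
Visit Dee; enqueue Cal → queue [Ivy, Zoe, Cal]
Visit Ivy; enqueue Eli, Uma → queue [Zoe, Cal, Eli, Uma]
Visit Zoe; enqueue Kai → queue [Cal, Eli, Uma, Kai]
Visit Cal → queue [Eli, Uma, Kai]
Visit Eli; enqueue Ben, Bo, Pia, Sam → queue [Uma, Kai, Ben, Bo, Pia, Sam]
Visit Uma; enqueue Wes → queue [Kai, Ben, Bo, Pia, Sam, Wes]
Visit Kai; enqueue Gus, Nia → queue [Ben, Bo, Pia, Sam, Wes, Gus, Nia]
Visit Ben → queue [Bo, Pia, Sam, Wes, Gus, Nia]
Visit Bo; enqueue Mae → queue [Pia, Sam, Wes, Gus, Nia, Mae]
Visit Pia → queue [Sam, Wes, Gus, Nia, Mae]
Visit Sam; enqueue Vic → queue [Wes, Gus, Nia, Mae, Vic]
Visit Wes → queue [Gus, Nia, Mae, Vic]
Visit Gus → queue [Nia, Mae, Vic]
Visit Nia; enqueue Rex → queue [Mae, Vic, Rex]
Visit Mae → queue [Vic, Rex]
Visit Vic → queue [Rex]
Visit Rex → queue []

Visit order: Tao, Dee, Ivy, Zoe, Cal, Eli, Uma, Kai, Ben, Bo, Pia, Sam, Wes, Gus, Nia, Mae, Vic, Rex

Mae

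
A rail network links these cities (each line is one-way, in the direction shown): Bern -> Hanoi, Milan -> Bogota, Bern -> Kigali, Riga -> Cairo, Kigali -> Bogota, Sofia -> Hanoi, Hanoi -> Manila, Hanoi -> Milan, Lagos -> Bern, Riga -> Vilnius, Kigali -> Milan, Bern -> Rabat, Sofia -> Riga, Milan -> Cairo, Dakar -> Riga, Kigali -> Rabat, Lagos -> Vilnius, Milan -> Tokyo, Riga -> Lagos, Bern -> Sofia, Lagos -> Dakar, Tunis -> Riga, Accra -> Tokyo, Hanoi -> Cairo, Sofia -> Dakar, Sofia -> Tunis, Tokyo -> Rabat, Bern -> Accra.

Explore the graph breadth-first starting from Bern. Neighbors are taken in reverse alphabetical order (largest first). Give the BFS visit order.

Visit Bern; enqueue Sofia, Rabat, Kigali, Hanoi, Accra → queue [Sofia, Rabat, Kigali, Hanoi, Accra]
Visit Sofia; enqueue Tunis, Riga, Dakar → queue [Rabat, Kigali, Hanoi, Accra, Tunis, Riga, Dakar]
Visit Rabat → queue [Kigali, Hanoi, Accra, Tunis, Riga, Dakar]
Visit Kigali; enqueue Milan, Bogota → queue [Hanoi, Accra, Tunis, Riga, Dakar, Milan, Bogota]
Visit Hanoi; enqueue Manila, Cairo → queue [Accra, Tunis, Riga, Dakar, Milan, Bogota, Manila, Cairo]
Visit Accra; enqueue Tokyo → queue [Tunis, Riga, Dakar, Milan, Bogota, Manila, Cairo, Tokyo]
Visit Tunis → queue [Riga, Dakar, Milan, Bogota, Manila, Cairo, Tokyo]
Visit Riga; enqueue Vilnius, Lagos → queue [Dakar, Milan, Bogota, Manila, Cairo, Tokyo, Vilnius, Lagos]
Visit Dakar → queue [Milan, Bogota, Manila, Cairo, Tokyo, Vilnius, Lagos]
Visit Milan → queue [Bogota, Manila, Cairo, Tokyo, Vilnius, Lagos]
Visit Bogota → queue [Manila, Cairo, Tokyo, Vilnius, Lagos]
Visit Manila → queue [Cairo, Tokyo, Vilnius, Lagos]
Visit Cairo → queue [Tokyo, Vilnius, Lagos]
Visit Tokyo → queue [Vilnius, Lagos]
Visit Vilnius → queue [Lagos]
Visit Lagos → queue []

Bern, Sofia, Rabat, Kigali, Hanoi, Accra, Tunis, Riga, Dakar, Milan, Bogota, Manila, Cairo, Tokyo, Vilnius, Lagos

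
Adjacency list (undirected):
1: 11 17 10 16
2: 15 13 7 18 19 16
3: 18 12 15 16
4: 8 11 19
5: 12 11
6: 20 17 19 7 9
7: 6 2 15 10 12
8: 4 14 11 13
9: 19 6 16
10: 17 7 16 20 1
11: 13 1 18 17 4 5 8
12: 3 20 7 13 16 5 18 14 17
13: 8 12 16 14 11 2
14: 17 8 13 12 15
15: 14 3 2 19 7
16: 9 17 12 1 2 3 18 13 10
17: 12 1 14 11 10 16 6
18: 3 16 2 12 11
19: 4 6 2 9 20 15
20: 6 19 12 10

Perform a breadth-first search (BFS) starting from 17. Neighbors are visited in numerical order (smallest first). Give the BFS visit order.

17 -> 1 -> 6 -> 10 -> 11 -> 12 -> 14 -> 16 -> 7 -> 9 -> 19 -> 20 -> 4 -> 5 -> 8 -> 13 -> 18 -> 3 -> 15 -> 2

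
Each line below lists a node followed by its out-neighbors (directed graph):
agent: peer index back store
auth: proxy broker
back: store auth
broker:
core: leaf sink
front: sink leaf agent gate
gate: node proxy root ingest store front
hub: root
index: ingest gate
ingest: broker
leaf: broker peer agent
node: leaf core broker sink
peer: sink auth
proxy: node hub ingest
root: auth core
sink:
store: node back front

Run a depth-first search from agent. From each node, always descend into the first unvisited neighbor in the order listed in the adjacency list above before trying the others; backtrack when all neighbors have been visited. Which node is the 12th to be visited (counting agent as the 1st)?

ingest

Visit agent
agent → peer
peer → sink
peer → auth
auth → proxy
proxy → node
node → leaf
leaf → broker
node → core
proxy → hub
hub → root
proxy → ingest
agent → index
index → gate
gate → store
store → back
store → front

Visit order: agent, peer, sink, auth, proxy, node, leaf, broker, core, hub, root, ingest, index, gate, store, back, front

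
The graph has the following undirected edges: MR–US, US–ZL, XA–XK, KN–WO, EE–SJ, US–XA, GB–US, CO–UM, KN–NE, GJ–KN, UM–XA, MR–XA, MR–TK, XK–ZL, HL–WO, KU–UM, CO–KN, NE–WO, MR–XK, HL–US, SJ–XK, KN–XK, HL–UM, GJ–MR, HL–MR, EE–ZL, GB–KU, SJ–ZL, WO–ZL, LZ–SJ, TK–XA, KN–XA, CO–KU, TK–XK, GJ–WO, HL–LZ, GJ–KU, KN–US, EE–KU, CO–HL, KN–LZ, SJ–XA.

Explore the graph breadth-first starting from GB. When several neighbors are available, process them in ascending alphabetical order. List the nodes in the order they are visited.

Visit GB; enqueue KU, US → queue [KU, US]
Visit KU; enqueue CO, EE, GJ, UM → queue [US, CO, EE, GJ, UM]
Visit US; enqueue HL, KN, MR, XA, ZL → queue [CO, EE, GJ, UM, HL, KN, MR, XA, ZL]
Visit CO → queue [EE, GJ, UM, HL, KN, MR, XA, ZL]
Visit EE; enqueue SJ → queue [GJ, UM, HL, KN, MR, XA, ZL, SJ]
Visit GJ; enqueue WO → queue [UM, HL, KN, MR, XA, ZL, SJ, WO]
Visit UM → queue [HL, KN, MR, XA, ZL, SJ, WO]
Visit HL; enqueue LZ → queue [KN, MR, XA, ZL, SJ, WO, LZ]
Visit KN; enqueue NE, XK → queue [MR, XA, ZL, SJ, WO, LZ, NE, XK]
Visit MR; enqueue TK → queue [XA, ZL, SJ, WO, LZ, NE, XK, TK]
Visit XA → queue [ZL, SJ, WO, LZ, NE, XK, TK]
Visit ZL → queue [SJ, WO, LZ, NE, XK, TK]
Visit SJ → queue [WO, LZ, NE, XK, TK]
Visit WO → queue [LZ, NE, XK, TK]
Visit LZ → queue [NE, XK, TK]
Visit NE → queue [XK, TK]
Visit XK → queue [TK]
Visit TK → queue []

GB, KU, US, CO, EE, GJ, UM, HL, KN, MR, XA, ZL, SJ, WO, LZ, NE, XK, TK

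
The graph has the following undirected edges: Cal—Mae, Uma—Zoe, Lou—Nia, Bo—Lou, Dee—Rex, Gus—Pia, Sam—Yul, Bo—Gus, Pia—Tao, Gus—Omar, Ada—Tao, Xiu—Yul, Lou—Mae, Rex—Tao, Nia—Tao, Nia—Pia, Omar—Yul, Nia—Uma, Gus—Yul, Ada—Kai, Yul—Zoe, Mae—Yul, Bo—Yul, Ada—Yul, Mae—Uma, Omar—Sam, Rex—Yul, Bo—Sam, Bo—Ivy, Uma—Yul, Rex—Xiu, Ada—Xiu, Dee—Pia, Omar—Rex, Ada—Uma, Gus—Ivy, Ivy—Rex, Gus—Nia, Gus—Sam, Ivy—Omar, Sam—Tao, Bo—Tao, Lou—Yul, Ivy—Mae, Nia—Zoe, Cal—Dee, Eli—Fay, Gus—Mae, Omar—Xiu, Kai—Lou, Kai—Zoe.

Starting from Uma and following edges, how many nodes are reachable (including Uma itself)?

BFS from Uma visits: Uma, Ada, Mae, Nia, Yul, Zoe, Kai, Tao, Xiu, Cal, Gus, Ivy, Lou, Pia, Bo, Omar, Rex, Sam, Dee
Reachable nodes: 19 of 21 total.

19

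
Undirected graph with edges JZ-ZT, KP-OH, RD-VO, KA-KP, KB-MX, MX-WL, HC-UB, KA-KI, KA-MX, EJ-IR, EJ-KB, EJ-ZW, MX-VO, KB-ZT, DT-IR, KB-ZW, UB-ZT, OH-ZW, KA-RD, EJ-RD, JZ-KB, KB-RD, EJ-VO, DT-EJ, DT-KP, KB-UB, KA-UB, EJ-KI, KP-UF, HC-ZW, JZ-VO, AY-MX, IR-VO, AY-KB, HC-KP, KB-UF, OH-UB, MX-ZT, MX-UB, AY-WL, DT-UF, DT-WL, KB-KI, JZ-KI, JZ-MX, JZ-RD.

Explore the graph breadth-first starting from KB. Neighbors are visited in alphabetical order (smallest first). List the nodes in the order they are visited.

KB, AY, EJ, JZ, KI, MX, RD, UB, UF, ZT, ZW, WL, DT, IR, VO, KA, HC, OH, KP

Visit KB; enqueue AY, EJ, JZ, KI, MX, RD, UB, UF, ZT, ZW → queue [AY, EJ, JZ, KI, MX, RD, UB, UF, ZT, ZW]
Visit AY; enqueue WL → queue [EJ, JZ, KI, MX, RD, UB, UF, ZT, ZW, WL]
Visit EJ; enqueue DT, IR, VO → queue [JZ, KI, MX, RD, UB, UF, ZT, ZW, WL, DT, IR, VO]
Visit JZ → queue [KI, MX, RD, UB, UF, ZT, ZW, WL, DT, IR, VO]
Visit KI; enqueue KA → queue [MX, RD, UB, UF, ZT, ZW, WL, DT, IR, VO, KA]
Visit MX → queue [RD, UB, UF, ZT, ZW, WL, DT, IR, VO, KA]
Visit RD → queue [UB, UF, ZT, ZW, WL, DT, IR, VO, KA]
Visit UB; enqueue HC, OH → queue [UF, ZT, ZW, WL, DT, IR, VO, KA, HC, OH]
Visit UF; enqueue KP → queue [ZT, ZW, WL, DT, IR, VO, KA, HC, OH, KP]
Visit ZT → queue [ZW, WL, DT, IR, VO, KA, HC, OH, KP]
Visit ZW → queue [WL, DT, IR, VO, KA, HC, OH, KP]
Visit WL → queue [DT, IR, VO, KA, HC, OH, KP]
Visit DT → queue [IR, VO, KA, HC, OH, KP]
Visit IR → queue [VO, KA, HC, OH, KP]
Visit VO → queue [KA, HC, OH, KP]
Visit KA → queue [HC, OH, KP]
Visit HC → queue [OH, KP]
Visit OH → queue [KP]
Visit KP → queue []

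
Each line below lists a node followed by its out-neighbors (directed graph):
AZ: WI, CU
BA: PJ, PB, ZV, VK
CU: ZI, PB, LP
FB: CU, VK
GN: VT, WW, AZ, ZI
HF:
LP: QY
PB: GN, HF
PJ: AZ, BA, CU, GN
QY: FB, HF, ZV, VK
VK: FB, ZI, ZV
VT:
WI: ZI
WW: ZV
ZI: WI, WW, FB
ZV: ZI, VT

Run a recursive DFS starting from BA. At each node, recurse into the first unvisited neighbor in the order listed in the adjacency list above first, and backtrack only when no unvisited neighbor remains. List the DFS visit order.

BA PJ AZ WI ZI WW ZV VT FB CU PB GN HF LP QY VK

Visit BA
BA → PJ
PJ → AZ
AZ → WI
WI → ZI
ZI → WW
WW → ZV
ZV → VT
ZI → FB
FB → CU
CU → PB
PB → GN
PB → HF
CU → LP
LP → QY
QY → VK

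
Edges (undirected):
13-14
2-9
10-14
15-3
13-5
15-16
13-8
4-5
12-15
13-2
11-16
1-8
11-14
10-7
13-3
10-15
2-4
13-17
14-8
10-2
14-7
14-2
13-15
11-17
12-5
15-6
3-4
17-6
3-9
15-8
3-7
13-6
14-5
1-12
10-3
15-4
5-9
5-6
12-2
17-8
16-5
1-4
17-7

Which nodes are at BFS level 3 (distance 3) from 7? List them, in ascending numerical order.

1, 12, 16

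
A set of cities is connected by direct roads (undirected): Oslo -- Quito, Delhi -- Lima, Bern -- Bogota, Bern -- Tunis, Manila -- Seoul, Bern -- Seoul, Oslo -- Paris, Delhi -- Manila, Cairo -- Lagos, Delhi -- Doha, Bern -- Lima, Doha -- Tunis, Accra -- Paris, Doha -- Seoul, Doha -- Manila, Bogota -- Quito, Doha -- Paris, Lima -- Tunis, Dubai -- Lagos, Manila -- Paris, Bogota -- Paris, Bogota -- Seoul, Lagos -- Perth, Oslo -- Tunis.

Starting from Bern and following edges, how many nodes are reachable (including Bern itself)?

BFS from Bern visits: Bern, Bogota, Lima, Seoul, Tunis, Paris, Quito, Delhi, Doha, Manila, Oslo, Accra
Reachable nodes: 12 of 16 total.

12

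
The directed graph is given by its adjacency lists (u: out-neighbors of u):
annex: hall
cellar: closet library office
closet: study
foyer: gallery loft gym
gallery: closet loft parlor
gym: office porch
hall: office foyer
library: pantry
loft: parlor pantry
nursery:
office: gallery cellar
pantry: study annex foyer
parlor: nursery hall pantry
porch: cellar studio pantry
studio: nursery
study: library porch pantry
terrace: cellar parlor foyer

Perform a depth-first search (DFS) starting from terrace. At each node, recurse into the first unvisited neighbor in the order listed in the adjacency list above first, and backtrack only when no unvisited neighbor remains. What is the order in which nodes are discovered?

terrace cellar closet study library pantry annex hall office gallery loft parlor nursery foyer gym porch studio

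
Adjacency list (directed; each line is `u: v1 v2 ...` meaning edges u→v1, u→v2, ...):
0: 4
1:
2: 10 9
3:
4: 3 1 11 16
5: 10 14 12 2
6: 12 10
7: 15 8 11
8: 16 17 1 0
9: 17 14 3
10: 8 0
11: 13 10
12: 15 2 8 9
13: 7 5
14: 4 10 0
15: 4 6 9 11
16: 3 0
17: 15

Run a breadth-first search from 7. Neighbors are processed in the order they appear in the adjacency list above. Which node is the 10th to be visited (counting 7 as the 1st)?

Visit 7; enqueue 15, 8, 11 → queue [15, 8, 11]
Visit 15; enqueue 4, 6, 9 → queue [8, 11, 4, 6, 9]
Visit 8; enqueue 16, 17, 1, 0 → queue [11, 4, 6, 9, 16, 17, 1, 0]
Visit 11; enqueue 13, 10 → queue [4, 6, 9, 16, 17, 1, 0, 13, 10]
Visit 4; enqueue 3 → queue [6, 9, 16, 17, 1, 0, 13, 10, 3]
Visit 6; enqueue 12 → queue [9, 16, 17, 1, 0, 13, 10, 3, 12]
Visit 9; enqueue 14 → queue [16, 17, 1, 0, 13, 10, 3, 12, 14]
Visit 16 → queue [17, 1, 0, 13, 10, 3, 12, 14]
Visit 17 → queue [1, 0, 13, 10, 3, 12, 14]
Visit 1 → queue [0, 13, 10, 3, 12, 14]
Visit 0 → queue [13, 10, 3, 12, 14]
Visit 13; enqueue 5 → queue [10, 3, 12, 14, 5]
Visit 10 → queue [3, 12, 14, 5]
Visit 3 → queue [12, 14, 5]
Visit 12; enqueue 2 → queue [14, 5, 2]
Visit 14 → queue [5, 2]
Visit 5 → queue [2]
Visit 2 → queue []

Visit order: 7, 15, 8, 11, 4, 6, 9, 16, 17, 1, 0, 13, 10, 3, 12, 14, 5, 2

1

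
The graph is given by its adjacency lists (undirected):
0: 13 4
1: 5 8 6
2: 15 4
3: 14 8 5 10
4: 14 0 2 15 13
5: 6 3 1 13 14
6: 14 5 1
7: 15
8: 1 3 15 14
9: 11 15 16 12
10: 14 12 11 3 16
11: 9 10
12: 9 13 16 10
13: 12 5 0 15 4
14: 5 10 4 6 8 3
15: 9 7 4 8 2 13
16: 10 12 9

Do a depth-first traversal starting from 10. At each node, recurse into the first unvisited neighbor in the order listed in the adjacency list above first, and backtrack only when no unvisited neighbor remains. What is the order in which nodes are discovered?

10 → 14 → 5 → 6 → 1 → 8 → 3 → 15 → 9 → 11 → 16 → 12 → 13 → 0 → 4 → 2 → 7

Visit 10
10 → 14
14 → 5
5 → 6
6 → 1
1 → 8
8 → 3
8 → 15
15 → 9
9 → 11
9 → 16
16 → 12
12 → 13
13 → 0
0 → 4
4 → 2
15 → 7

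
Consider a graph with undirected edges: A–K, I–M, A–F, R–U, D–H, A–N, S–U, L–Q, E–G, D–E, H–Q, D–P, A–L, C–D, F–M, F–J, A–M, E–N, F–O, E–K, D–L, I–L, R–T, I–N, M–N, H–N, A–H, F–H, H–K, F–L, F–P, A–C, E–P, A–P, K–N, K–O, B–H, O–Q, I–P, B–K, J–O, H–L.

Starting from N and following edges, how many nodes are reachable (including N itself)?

BFS from N visits: N, A, E, H, I, K, M, C, F, L, P, D, G, B, Q, O, J
Reachable nodes: 17 of 21 total.

17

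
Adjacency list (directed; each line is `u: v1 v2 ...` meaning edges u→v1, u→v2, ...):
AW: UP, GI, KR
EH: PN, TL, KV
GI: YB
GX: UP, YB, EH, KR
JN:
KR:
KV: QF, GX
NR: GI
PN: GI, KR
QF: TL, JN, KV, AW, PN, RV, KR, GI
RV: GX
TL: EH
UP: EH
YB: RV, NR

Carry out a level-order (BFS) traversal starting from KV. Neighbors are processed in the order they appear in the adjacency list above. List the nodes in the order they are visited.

KV QF GX TL JN AW PN RV KR GI UP YB EH NR

Visit KV; enqueue QF, GX → queue [QF, GX]
Visit QF; enqueue TL, JN, AW, PN, RV, KR, GI → queue [GX, TL, JN, AW, PN, RV, KR, GI]
Visit GX; enqueue UP, YB, EH → queue [TL, JN, AW, PN, RV, KR, GI, UP, YB, EH]
Visit TL → queue [JN, AW, PN, RV, KR, GI, UP, YB, EH]
Visit JN → queue [AW, PN, RV, KR, GI, UP, YB, EH]
Visit AW → queue [PN, RV, KR, GI, UP, YB, EH]
Visit PN → queue [RV, KR, GI, UP, YB, EH]
Visit RV → queue [KR, GI, UP, YB, EH]
Visit KR → queue [GI, UP, YB, EH]
Visit GI → queue [UP, YB, EH]
Visit UP → queue [YB, EH]
Visit YB; enqueue NR → queue [EH, NR]
Visit EH → queue [NR]
Visit NR → queue []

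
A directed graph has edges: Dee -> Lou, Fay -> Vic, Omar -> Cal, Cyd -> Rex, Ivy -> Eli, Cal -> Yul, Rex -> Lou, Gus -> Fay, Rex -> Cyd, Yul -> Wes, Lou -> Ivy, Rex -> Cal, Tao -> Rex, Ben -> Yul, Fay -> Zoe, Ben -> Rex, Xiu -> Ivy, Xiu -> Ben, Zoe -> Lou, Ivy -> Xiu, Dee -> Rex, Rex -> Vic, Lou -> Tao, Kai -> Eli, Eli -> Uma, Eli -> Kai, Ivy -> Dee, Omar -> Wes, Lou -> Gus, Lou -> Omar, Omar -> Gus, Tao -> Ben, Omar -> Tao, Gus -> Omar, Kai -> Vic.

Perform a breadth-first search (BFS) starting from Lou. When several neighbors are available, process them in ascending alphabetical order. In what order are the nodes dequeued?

Visit Lou; enqueue Gus, Ivy, Omar, Tao → queue [Gus, Ivy, Omar, Tao]
Visit Gus; enqueue Fay → queue [Ivy, Omar, Tao, Fay]
Visit Ivy; enqueue Dee, Eli, Xiu → queue [Omar, Tao, Fay, Dee, Eli, Xiu]
Visit Omar; enqueue Cal, Wes → queue [Tao, Fay, Dee, Eli, Xiu, Cal, Wes]
Visit Tao; enqueue Ben, Rex → queue [Fay, Dee, Eli, Xiu, Cal, Wes, Ben, Rex]
Visit Fay; enqueue Vic, Zoe → queue [Dee, Eli, Xiu, Cal, Wes, Ben, Rex, Vic, Zoe]
Visit Dee → queue [Eli, Xiu, Cal, Wes, Ben, Rex, Vic, Zoe]
Visit Eli; enqueue Kai, Uma → queue [Xiu, Cal, Wes, Ben, Rex, Vic, Zoe, Kai, Uma]
Visit Xiu → queue [Cal, Wes, Ben, Rex, Vic, Zoe, Kai, Uma]
Visit Cal; enqueue Yul → queue [Wes, Ben, Rex, Vic, Zoe, Kai, Uma, Yul]
Visit Wes → queue [Ben, Rex, Vic, Zoe, Kai, Uma, Yul]
Visit Ben → queue [Rex, Vic, Zoe, Kai, Uma, Yul]
Visit Rex; enqueue Cyd → queue [Vic, Zoe, Kai, Uma, Yul, Cyd]
Visit Vic → queue [Zoe, Kai, Uma, Yul, Cyd]
Visit Zoe → queue [Kai, Uma, Yul, Cyd]
Visit Kai → queue [Uma, Yul, Cyd]
Visit Uma → queue [Yul, Cyd]
Visit Yul → queue [Cyd]
Visit Cyd → queue []

Lou, Gus, Ivy, Omar, Tao, Fay, Dee, Eli, Xiu, Cal, Wes, Ben, Rex, Vic, Zoe, Kai, Uma, Yul, Cyd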